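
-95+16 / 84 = -1991 / 21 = -94.81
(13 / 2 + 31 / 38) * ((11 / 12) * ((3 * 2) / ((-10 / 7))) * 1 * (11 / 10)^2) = -1295063 / 38000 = -34.08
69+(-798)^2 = 636873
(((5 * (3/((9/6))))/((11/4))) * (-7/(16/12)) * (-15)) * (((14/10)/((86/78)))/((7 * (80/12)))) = 7371/946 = 7.79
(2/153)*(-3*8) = -16/51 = -0.31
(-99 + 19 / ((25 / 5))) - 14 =-109.20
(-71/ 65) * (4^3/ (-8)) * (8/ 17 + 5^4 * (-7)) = -42240456/ 1105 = -38226.66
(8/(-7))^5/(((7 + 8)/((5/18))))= -16384/453789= -0.04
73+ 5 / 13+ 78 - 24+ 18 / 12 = 3351 / 26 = 128.88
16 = 16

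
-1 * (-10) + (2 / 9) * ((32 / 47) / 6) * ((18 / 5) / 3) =21214 / 2115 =10.03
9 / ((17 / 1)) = 0.53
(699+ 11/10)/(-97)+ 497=475089/970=489.78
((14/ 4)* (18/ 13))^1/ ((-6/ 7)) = -147/ 26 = -5.65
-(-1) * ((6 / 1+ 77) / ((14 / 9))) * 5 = 266.79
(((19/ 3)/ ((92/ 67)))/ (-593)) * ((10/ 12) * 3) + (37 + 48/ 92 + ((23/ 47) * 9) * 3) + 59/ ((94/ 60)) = 1359625373/ 15384792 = 88.37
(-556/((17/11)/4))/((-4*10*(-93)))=-3058/7905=-0.39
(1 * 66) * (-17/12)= -187/2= -93.50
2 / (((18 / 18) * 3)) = 2 / 3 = 0.67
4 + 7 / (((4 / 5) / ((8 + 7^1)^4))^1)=1771891 / 4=442972.75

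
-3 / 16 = -0.19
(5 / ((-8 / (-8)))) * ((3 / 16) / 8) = 15 / 128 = 0.12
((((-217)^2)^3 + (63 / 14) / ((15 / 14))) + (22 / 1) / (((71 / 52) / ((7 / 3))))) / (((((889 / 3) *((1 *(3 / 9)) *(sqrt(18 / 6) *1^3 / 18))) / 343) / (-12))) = -45215401894336685.36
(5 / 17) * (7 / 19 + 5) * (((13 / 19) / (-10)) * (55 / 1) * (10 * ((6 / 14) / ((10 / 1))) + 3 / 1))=-51480 / 2527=-20.37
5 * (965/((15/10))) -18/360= 3216.62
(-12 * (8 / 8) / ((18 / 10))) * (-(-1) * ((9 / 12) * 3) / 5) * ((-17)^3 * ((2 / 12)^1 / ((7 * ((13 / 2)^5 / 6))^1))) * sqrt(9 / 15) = 471648 * sqrt(15) / 12995255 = 0.14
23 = 23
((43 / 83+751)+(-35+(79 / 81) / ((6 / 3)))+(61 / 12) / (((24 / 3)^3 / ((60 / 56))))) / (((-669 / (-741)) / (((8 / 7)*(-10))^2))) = 853467776733325 / 8227768752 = 103730.16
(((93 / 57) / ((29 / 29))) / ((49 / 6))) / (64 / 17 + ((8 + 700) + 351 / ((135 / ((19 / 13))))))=15810 / 56626213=0.00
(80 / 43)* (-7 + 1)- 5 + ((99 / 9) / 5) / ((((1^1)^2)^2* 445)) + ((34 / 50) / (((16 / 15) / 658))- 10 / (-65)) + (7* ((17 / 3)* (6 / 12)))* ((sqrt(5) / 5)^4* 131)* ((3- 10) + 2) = -3467515369 / 29850600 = -116.16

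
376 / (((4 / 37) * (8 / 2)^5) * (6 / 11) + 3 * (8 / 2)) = 38258 / 7365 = 5.19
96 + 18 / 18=97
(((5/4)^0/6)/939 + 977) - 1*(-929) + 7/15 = 53705171/28170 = 1906.47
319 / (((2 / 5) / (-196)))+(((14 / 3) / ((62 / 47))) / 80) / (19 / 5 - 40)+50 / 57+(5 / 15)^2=-2399608448369 / 15351696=-156309.01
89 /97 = 0.92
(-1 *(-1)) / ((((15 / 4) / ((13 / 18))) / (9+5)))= 364 / 135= 2.70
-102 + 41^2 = 1579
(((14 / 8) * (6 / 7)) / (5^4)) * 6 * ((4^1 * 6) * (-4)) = -864 / 625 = -1.38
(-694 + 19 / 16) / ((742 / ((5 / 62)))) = -55425 / 736064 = -0.08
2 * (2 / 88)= 1 / 22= 0.05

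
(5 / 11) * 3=15 / 11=1.36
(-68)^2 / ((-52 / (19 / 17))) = -1292 / 13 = -99.38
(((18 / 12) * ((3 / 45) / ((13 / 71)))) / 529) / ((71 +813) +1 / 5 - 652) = 71 / 15968394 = 0.00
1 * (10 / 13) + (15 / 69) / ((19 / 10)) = 5020 / 5681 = 0.88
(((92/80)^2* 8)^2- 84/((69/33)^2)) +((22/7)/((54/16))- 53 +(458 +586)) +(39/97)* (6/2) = 26327106553037/24245392500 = 1085.86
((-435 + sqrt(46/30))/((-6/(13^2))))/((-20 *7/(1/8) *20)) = -4901/8960 + 169 *sqrt(345)/2016000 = -0.55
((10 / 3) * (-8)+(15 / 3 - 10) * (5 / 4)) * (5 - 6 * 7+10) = 3555 / 4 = 888.75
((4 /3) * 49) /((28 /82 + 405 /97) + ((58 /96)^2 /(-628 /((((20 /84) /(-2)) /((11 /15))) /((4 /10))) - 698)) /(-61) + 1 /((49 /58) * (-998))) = 94802004964570896384 /6552261936643876505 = 14.47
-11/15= -0.73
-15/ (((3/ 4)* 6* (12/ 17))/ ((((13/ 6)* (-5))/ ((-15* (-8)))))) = 1105/ 2592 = 0.43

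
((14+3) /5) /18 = 17 /90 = 0.19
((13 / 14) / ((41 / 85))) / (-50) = -0.04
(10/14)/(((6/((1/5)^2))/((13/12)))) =13/2520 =0.01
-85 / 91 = -0.93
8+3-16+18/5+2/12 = -37/30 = -1.23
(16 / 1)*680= 10880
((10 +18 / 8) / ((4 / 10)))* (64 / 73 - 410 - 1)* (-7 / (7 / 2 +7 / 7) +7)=-359417695 / 5256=-68382.36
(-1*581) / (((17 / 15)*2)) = -8715 / 34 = -256.32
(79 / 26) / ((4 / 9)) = 6.84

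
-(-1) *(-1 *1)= -1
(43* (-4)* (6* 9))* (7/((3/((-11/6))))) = 39732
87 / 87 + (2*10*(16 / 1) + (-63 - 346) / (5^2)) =7616 / 25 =304.64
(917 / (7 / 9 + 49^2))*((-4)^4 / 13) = 18864 / 2509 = 7.52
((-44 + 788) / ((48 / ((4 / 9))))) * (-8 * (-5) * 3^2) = 2480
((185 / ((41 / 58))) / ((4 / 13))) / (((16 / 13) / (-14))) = -6346795 / 656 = -9674.99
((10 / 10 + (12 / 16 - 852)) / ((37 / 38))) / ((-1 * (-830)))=-64619 / 61420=-1.05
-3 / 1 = -3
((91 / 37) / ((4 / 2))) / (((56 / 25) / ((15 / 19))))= 4875 / 11248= 0.43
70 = 70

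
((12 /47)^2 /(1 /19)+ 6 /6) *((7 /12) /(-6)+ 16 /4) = 1389545 /159048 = 8.74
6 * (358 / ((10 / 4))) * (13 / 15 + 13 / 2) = 158236 / 25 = 6329.44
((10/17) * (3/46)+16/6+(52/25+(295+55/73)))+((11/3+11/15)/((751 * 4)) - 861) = -560.46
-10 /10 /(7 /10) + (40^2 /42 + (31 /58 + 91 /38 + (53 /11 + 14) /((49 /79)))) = 62310137 /890967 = 69.94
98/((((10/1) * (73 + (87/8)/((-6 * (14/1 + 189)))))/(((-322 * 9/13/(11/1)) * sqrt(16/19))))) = -21205632 * sqrt(19)/37019125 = -2.50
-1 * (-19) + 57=76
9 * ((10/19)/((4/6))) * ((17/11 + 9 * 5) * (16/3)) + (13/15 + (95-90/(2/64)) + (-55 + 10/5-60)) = -3552913/3135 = -1133.31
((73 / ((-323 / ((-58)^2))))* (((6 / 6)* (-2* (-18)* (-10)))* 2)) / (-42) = -29468640 / 2261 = -13033.45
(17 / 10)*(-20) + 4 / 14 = -236 / 7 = -33.71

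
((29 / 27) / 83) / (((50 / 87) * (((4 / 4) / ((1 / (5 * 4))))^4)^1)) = 841 / 5976000000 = 0.00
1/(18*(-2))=-1/36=-0.03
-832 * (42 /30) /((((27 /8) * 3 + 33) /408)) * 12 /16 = -4752384 /575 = -8265.02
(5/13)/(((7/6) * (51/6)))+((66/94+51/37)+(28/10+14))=254486502/13451165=18.92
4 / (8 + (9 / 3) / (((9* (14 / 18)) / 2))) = 14 / 31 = 0.45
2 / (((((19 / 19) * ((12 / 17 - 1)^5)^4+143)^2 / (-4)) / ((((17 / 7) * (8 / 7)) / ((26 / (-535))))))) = 150231000149068702095773418544589756743543335368313095 / 6723855693187922882137860068193350657331821296850409984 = 0.02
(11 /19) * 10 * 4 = 23.16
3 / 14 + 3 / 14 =3 / 7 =0.43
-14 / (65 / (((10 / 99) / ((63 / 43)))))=-172 / 11583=-0.01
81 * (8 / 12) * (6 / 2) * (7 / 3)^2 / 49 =18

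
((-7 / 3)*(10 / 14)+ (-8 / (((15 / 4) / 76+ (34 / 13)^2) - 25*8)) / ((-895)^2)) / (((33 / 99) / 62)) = -2463620165880262 / 7947162072025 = -310.00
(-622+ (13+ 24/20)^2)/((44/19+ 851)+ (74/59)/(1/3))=-11780589/24019625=-0.49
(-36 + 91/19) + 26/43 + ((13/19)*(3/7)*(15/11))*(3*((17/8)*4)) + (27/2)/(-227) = -292301949/14280343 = -20.47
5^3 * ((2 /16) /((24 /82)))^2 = 210125 /9216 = 22.80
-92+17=-75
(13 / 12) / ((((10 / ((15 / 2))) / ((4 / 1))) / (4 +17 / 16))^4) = 57637.78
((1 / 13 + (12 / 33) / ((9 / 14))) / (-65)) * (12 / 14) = -1654 / 195195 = -0.01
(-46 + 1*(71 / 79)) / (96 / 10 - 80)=17815 / 27808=0.64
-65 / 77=-0.84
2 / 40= 1 / 20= 0.05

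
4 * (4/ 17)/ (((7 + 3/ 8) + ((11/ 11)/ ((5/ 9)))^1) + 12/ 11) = 7040/ 76789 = 0.09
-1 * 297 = -297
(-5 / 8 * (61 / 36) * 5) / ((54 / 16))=-1525 / 972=-1.57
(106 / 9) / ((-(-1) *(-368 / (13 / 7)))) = -689 / 11592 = -0.06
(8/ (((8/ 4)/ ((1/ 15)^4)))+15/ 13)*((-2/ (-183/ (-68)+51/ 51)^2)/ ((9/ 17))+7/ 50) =-2955490154699/ 18658139906250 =-0.16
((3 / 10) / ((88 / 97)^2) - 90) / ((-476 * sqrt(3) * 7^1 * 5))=2313791 * sqrt(3) / 1290150400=0.00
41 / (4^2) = 41 / 16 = 2.56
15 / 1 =15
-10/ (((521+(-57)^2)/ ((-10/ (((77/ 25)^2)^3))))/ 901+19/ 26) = 57192382812500/ 2038776726273003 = 0.03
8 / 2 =4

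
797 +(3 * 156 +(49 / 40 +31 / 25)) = 1267.46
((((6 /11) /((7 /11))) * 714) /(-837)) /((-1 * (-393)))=-68 /36549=-0.00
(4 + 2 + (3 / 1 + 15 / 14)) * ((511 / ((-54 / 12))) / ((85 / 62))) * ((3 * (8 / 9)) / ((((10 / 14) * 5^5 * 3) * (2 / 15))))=-5956216 / 2390625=-2.49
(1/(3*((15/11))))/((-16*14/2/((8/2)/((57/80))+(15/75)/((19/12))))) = -4499/359100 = -0.01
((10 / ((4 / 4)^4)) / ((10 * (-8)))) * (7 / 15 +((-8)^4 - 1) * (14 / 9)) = -95557 / 120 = -796.31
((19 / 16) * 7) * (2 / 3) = 133 / 24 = 5.54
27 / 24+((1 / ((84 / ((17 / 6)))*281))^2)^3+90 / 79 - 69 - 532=-381665958862524840074632442437173521 / 637453088129036918314612553416704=-598.74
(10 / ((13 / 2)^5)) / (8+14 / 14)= 320 / 3341637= 0.00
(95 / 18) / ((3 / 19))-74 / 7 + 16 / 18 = 8975 / 378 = 23.74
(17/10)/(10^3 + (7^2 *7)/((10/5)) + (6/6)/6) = 51/35150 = 0.00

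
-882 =-882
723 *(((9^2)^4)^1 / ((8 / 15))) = 466841689245 / 8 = 58355211155.62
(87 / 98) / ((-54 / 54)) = -87 / 98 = -0.89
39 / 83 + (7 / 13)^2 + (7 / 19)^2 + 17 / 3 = 99688282 / 15191241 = 6.56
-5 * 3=-15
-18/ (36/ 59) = -59/ 2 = -29.50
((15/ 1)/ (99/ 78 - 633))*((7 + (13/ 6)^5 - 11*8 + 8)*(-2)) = -510523/ 425736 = -1.20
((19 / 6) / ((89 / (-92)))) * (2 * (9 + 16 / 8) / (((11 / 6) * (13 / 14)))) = -48944 / 1157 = -42.30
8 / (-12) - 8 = -26 / 3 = -8.67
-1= -1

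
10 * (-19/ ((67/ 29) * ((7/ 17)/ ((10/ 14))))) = -468350/ 3283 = -142.66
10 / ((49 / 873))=8730 / 49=178.16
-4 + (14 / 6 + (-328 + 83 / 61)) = -60080 / 183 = -328.31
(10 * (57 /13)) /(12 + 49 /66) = 37620 /10933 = 3.44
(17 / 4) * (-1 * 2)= -17 / 2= -8.50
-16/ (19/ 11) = -176/ 19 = -9.26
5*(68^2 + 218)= 24210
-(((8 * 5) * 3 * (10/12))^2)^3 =-1000000000000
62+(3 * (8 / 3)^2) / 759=141238 / 2277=62.03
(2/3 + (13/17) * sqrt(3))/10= 1/15 + 13 * sqrt(3)/170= 0.20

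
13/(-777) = -13/777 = -0.02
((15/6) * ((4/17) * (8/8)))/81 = 10/1377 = 0.01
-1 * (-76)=76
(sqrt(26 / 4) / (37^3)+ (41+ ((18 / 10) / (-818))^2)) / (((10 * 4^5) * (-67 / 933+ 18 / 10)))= 0.00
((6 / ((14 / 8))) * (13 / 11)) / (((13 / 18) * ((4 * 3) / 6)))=216 / 77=2.81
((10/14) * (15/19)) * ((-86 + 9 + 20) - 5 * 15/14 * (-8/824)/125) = -6164505/191786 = -32.14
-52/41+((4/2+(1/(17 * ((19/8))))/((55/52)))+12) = 9290386/728365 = 12.76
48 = 48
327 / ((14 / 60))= 9810 / 7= 1401.43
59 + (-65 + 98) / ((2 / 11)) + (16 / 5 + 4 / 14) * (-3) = 16103 / 70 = 230.04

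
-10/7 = -1.43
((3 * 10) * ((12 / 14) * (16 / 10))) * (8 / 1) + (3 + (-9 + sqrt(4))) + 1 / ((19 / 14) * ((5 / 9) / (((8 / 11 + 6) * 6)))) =2770028 / 7315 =378.68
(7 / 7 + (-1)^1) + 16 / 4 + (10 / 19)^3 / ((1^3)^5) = 28436 / 6859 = 4.15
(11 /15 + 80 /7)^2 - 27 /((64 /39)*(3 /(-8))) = 16915607 /88200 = 191.79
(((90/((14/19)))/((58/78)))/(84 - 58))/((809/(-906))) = -1161945/164227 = -7.08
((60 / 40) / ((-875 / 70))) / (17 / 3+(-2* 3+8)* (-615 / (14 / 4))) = 63 / 181525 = 0.00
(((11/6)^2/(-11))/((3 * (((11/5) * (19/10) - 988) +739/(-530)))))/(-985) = -2915/27773881884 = -0.00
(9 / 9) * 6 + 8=14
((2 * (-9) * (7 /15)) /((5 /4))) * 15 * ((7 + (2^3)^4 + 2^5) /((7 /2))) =-119088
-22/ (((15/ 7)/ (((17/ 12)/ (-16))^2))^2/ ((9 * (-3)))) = 45017819/ 5662310400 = 0.01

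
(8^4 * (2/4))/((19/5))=10240/19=538.95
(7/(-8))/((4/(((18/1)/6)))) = -21/32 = -0.66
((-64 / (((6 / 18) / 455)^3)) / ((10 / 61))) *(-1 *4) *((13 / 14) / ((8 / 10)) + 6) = 28439640356400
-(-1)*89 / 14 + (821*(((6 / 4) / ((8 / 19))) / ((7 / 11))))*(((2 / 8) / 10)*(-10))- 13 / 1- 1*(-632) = -234607 / 448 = -523.68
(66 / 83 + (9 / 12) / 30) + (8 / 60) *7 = 3493 / 1992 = 1.75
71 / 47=1.51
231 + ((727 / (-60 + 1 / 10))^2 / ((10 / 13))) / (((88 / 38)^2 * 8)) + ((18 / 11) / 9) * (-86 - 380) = 418828742521 / 2778554944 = 150.74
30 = 30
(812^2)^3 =286639590982979584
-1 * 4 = -4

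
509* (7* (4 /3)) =14252 /3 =4750.67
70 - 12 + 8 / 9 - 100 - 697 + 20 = -6463 / 9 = -718.11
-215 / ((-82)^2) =-215 / 6724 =-0.03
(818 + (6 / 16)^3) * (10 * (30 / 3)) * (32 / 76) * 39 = 408371925 / 304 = 1343328.70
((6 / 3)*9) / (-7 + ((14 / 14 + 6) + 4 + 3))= 18 / 7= 2.57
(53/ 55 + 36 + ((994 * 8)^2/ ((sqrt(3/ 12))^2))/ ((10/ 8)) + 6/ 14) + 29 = 77904688089/ 385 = 202349839.19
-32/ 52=-8/ 13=-0.62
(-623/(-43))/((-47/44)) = -27412/2021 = -13.56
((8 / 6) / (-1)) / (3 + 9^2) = -1 / 63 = -0.02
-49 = -49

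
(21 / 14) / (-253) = -3 / 506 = -0.01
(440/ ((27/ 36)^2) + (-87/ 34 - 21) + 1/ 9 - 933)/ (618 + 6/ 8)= -35542/ 126225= -0.28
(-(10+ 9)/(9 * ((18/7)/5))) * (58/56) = -2755/648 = -4.25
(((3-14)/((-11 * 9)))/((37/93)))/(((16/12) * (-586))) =-31/86728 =-0.00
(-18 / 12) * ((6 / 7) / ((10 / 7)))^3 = -81 / 250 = -0.32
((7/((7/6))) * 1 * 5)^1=30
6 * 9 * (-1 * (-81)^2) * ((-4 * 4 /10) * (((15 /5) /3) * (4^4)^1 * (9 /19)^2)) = 58773123072 /1805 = 32561287.02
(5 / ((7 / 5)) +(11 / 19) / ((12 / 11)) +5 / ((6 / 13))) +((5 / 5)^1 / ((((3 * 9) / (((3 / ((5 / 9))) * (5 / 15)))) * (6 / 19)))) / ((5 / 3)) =600979 / 39900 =15.06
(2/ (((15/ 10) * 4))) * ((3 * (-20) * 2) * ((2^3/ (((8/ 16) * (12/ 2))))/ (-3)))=320/ 9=35.56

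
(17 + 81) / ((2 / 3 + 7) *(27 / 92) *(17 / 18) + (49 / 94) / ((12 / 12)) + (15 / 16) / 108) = 2653056 / 71875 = 36.91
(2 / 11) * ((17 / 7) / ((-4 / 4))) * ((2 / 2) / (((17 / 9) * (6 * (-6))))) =1 / 154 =0.01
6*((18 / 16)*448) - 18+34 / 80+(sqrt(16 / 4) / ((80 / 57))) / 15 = 75163 / 25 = 3006.52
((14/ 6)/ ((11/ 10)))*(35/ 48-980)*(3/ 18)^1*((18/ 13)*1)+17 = -1586831/ 3432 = -462.36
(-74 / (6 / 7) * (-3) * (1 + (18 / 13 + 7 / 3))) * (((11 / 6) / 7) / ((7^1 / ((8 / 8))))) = 37444 / 819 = 45.72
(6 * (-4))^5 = -7962624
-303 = -303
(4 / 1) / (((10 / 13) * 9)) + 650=29276 / 45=650.58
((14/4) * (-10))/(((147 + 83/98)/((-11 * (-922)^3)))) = -29571923113040/14489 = -2040991311.55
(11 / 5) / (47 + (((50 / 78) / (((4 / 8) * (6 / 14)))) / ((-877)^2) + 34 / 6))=989869023 / 23696866240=0.04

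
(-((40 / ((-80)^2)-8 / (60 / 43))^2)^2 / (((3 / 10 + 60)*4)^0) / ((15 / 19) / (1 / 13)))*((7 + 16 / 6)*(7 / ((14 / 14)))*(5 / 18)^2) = -220266574687701857 / 402462867456000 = -547.30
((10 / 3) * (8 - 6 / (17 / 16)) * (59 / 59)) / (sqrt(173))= 400 * sqrt(173) / 8823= 0.60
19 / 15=1.27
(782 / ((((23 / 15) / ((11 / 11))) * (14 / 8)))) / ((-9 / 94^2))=-6008480 / 21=-286118.10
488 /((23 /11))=5368 /23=233.39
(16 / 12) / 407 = 4 / 1221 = 0.00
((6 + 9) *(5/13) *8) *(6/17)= 3600/221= 16.29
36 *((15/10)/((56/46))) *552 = 171396/7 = 24485.14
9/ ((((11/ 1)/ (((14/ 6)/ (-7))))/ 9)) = -27/ 11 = -2.45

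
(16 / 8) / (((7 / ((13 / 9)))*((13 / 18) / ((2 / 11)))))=8 / 77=0.10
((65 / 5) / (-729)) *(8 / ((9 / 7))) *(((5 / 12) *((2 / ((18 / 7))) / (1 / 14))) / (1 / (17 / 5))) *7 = -2122484 / 177147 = -11.98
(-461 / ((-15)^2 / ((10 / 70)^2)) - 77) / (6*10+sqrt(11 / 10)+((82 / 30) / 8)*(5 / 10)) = -28036533088 / 21890307705+108721408*sqrt(110) / 51077384645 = -1.26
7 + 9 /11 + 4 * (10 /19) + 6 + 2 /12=20177 /1254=16.09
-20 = -20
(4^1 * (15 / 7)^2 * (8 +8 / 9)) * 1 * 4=32000 / 49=653.06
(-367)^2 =134689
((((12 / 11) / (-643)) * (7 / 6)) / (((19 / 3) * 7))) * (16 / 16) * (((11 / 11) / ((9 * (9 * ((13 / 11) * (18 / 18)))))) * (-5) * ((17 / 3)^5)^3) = 28624230515098157930 / 61530509483469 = 465203.86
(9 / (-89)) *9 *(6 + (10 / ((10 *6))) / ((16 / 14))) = -7965 / 1424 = -5.59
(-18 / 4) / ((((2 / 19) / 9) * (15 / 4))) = -513 / 5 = -102.60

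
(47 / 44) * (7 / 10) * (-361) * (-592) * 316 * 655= 33075050252.36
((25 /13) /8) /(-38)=-25 /3952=-0.01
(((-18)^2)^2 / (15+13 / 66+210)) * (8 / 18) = 3079296 / 14863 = 207.18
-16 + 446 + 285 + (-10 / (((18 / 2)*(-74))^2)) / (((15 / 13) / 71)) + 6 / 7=3333982213 / 4657338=715.86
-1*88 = -88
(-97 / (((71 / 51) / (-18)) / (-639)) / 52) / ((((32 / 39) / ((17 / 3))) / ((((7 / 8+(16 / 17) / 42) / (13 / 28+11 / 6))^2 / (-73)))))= 154837168299 / 696109312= 222.43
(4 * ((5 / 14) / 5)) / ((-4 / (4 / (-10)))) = 1 / 35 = 0.03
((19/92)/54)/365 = 19/1813320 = 0.00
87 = 87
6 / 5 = 1.20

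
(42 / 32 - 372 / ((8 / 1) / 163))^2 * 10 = 73509025005 / 128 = 574289257.85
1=1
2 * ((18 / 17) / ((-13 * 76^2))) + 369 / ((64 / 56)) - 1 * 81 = 154376217 / 638248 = 241.87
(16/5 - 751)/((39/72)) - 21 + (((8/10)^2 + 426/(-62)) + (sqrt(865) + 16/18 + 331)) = -97556863/90675 + sqrt(865) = -1046.49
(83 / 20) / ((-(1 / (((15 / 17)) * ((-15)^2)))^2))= -189084375 / 1156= -163567.80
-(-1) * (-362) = -362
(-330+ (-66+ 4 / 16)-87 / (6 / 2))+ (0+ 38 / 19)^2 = -1683 / 4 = -420.75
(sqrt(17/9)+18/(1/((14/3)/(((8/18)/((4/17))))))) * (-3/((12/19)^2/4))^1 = -22743/17 - 361 * sqrt(17)/36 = -1379.17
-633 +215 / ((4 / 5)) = -364.25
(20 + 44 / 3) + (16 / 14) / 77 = 56080 / 1617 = 34.68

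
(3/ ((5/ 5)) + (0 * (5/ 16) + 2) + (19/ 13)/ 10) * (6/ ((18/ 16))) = 1784/ 65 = 27.45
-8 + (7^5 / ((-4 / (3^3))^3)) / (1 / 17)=-5623807589 / 64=-87871993.58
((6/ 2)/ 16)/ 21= 1/ 112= 0.01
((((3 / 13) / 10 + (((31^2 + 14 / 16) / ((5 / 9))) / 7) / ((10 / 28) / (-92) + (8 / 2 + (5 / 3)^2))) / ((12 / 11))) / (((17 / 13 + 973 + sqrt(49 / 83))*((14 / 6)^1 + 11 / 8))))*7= 30191001492279474 / 465279249447681245-2613372614853*sqrt(83) / 465279249447681245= 0.06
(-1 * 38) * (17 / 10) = -323 / 5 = -64.60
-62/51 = -1.22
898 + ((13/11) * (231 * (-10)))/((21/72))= -8462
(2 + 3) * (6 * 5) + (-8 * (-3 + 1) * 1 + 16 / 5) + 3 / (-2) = 1677 / 10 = 167.70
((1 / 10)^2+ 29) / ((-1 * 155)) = -2901 / 15500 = -0.19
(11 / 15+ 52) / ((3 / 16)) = 12656 / 45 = 281.24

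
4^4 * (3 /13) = 59.08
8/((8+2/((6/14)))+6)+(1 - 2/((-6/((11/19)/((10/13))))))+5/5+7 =38621/3990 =9.68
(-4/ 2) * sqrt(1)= -2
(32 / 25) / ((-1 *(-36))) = 8 / 225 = 0.04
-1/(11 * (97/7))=-7/1067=-0.01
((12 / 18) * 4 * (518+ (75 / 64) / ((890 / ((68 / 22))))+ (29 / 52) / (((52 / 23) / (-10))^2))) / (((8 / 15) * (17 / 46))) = 8372903245765 / 1170069472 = 7155.90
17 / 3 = 5.67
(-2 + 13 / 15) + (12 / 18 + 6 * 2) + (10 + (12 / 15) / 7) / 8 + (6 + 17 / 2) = 2293 / 84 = 27.30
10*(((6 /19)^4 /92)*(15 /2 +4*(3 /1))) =63180 /2997383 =0.02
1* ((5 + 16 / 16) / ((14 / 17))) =51 / 7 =7.29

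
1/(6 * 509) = 1/3054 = 0.00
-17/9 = -1.89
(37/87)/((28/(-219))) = -2701/812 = -3.33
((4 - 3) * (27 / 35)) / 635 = 27 / 22225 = 0.00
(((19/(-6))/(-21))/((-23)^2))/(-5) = -19/333270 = -0.00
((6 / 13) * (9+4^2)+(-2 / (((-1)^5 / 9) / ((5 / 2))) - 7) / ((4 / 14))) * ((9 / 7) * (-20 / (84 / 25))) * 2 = -1409250 / 637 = -2212.32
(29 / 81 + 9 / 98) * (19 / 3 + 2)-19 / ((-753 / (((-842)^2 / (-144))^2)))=29246959671611 / 47818512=611624.21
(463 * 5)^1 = 2315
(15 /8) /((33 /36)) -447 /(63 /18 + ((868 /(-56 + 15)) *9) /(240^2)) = -19236005 /152922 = -125.79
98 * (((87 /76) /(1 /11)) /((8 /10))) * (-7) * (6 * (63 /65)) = -62039439 /988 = -62792.95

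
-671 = -671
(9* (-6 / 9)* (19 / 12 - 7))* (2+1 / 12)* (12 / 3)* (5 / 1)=8125 / 6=1354.17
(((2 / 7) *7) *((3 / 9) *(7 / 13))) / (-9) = -14 / 351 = -0.04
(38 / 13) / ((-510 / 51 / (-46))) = 874 / 65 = 13.45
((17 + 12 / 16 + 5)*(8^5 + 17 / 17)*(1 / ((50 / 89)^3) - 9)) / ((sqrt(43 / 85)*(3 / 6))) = -1252523621349*sqrt(3655) / 10750000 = -7044029.26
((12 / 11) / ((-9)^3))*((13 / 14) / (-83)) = 26 / 1553013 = 0.00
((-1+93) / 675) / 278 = 0.00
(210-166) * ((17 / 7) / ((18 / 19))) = 7106 / 63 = 112.79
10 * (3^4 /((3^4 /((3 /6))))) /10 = 0.50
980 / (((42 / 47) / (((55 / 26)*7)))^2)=1637145125 / 6084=269090.26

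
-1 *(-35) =35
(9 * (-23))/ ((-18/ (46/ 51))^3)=279841/ 10744731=0.03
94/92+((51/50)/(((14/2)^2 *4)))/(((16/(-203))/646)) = -10724291/257600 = -41.63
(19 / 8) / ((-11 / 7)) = -133 / 88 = -1.51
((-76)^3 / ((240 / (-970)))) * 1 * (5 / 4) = 6653230 / 3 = 2217743.33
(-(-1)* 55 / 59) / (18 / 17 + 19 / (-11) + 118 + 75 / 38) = 390830 / 50019197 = 0.01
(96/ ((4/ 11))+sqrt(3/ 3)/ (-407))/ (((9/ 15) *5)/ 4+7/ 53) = 22778764/ 76109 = 299.29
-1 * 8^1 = -8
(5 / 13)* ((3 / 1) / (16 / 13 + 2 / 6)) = 45 / 61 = 0.74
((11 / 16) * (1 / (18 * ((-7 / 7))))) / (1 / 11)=-121 / 288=-0.42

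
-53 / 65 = -0.82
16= 16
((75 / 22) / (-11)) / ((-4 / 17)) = 1275 / 968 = 1.32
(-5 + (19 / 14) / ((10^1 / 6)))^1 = -293 / 70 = -4.19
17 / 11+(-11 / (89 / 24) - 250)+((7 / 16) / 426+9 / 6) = -1667680907 / 6672864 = -249.92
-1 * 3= -3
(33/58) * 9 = 297/58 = 5.12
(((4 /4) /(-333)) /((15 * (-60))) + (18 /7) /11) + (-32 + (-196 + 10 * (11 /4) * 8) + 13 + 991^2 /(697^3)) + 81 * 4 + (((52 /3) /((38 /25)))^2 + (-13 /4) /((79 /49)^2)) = 2015893897503596606981174 /4401261730336981858425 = 458.03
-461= -461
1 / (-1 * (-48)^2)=-1 / 2304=-0.00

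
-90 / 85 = -18 / 17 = -1.06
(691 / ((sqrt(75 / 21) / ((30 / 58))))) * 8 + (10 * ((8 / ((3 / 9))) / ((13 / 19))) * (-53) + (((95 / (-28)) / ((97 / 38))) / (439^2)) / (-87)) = -5502863945463415 / 295999798458 + 16584 * sqrt(7) / 29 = -17077.76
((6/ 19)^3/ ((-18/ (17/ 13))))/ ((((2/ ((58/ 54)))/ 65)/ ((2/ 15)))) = -1972/ 185193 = -0.01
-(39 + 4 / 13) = -39.31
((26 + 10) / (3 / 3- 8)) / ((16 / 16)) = -36 / 7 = -5.14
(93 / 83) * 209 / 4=19437 / 332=58.55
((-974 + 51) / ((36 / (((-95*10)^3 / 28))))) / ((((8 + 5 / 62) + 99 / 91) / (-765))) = -3388492289609375 / 51729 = -65504693491.26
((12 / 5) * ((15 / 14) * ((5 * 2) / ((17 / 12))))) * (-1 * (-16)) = 34560 / 119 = 290.42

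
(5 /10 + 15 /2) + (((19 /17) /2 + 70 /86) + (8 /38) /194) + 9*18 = 171.37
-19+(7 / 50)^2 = -47451 / 2500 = -18.98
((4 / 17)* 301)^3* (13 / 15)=22689389632 / 73695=307882.35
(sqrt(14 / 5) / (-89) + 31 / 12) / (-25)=-31 / 300 + sqrt(70) / 11125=-0.10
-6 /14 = -3 /7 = -0.43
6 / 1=6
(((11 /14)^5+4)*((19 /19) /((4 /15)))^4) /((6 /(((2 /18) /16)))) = 4335650625 /4405854208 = 0.98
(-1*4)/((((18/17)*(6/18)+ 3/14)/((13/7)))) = -1768/135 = -13.10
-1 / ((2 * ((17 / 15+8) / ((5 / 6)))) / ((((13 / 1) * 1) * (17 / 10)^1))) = -1105 / 1096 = -1.01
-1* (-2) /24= 1 /12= 0.08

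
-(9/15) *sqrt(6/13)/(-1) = 3 *sqrt(78)/65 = 0.41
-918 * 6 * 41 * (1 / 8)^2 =-56457 / 16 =-3528.56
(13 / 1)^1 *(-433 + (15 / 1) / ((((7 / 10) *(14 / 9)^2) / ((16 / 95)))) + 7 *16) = -27069081 / 6517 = -4153.61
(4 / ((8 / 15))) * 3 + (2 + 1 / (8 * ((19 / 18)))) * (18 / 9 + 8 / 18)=4733 / 171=27.68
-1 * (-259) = 259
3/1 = 3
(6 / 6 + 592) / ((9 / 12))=2372 / 3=790.67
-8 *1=-8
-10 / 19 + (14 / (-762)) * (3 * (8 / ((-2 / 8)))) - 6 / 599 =1774136 / 1445387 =1.23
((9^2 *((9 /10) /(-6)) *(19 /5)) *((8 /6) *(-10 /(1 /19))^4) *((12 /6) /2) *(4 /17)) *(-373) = 119696606539200 /17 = 7040976855247.06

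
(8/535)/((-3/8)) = -64/1605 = -0.04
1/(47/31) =31/47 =0.66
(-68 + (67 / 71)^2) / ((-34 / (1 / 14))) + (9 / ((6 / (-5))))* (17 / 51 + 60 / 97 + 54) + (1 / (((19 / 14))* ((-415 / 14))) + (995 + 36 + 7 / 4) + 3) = 572349883169889 / 917628907510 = 623.73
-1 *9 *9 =-81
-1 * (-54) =54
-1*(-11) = 11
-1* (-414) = 414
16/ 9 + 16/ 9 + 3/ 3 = 4.56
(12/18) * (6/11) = 4/11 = 0.36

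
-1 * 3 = -3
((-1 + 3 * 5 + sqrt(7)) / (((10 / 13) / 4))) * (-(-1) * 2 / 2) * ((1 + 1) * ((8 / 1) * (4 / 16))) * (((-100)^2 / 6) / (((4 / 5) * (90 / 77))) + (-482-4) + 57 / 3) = 3693664 * sqrt(7) / 135 + 51711296 / 135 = 455435.65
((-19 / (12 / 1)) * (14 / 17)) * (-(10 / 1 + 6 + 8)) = 532 / 17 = 31.29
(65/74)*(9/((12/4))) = 195/74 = 2.64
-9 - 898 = -907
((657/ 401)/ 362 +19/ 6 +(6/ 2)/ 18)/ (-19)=-1453591/ 8274234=-0.18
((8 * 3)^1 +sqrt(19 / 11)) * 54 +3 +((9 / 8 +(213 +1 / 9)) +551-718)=54 * sqrt(209) / 11 +96929 / 72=1417.21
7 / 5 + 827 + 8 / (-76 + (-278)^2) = 39974447 / 48255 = 828.40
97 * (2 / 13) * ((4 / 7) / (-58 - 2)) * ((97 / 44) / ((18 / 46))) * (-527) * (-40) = -456185956 / 27027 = -16878.90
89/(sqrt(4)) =89/2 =44.50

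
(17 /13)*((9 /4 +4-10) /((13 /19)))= -4845 /676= -7.17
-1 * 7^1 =-7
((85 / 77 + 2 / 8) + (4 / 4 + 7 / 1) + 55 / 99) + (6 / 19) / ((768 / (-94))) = 8318005 / 842688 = 9.87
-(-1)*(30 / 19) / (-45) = -2 / 57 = -0.04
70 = 70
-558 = -558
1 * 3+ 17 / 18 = 71 / 18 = 3.94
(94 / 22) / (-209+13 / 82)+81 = 15254521 / 188375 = 80.98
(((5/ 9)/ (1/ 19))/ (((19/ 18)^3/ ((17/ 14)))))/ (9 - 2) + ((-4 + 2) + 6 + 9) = 257497/ 17689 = 14.56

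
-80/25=-16/5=-3.20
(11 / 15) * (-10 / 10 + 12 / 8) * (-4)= -22 / 15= -1.47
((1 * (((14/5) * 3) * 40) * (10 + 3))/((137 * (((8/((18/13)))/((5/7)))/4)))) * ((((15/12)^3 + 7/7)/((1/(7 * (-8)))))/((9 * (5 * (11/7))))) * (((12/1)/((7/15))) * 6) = -5688.81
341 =341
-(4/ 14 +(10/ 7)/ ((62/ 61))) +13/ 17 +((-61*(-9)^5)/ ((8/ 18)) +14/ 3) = 358769075935/ 44268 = 8104478.99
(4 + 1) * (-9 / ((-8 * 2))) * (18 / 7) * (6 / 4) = 1215 / 112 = 10.85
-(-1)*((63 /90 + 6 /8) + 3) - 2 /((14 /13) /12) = -2497 /140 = -17.84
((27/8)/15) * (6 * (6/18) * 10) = 9/2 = 4.50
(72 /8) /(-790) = -9 /790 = -0.01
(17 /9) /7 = 17 /63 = 0.27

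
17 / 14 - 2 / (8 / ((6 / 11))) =83 / 77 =1.08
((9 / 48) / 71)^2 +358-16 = 441349641 / 1290496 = 342.00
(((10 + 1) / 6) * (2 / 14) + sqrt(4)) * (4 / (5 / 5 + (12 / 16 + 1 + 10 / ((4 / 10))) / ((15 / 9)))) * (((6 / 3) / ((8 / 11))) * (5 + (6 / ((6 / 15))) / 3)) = 9500 / 651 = 14.59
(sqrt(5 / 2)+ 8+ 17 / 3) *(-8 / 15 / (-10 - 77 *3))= 4 *sqrt(10) / 3615+ 328 / 10845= 0.03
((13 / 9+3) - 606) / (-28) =2707 / 126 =21.48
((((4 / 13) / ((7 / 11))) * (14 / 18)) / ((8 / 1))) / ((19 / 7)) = 77 / 4446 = 0.02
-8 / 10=-4 / 5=-0.80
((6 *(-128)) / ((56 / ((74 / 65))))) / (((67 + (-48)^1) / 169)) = -92352 / 665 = -138.88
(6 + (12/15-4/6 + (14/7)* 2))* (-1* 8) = -1216/15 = -81.07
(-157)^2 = 24649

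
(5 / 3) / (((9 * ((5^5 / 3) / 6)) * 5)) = 2 / 9375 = 0.00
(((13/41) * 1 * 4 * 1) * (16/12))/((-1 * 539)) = -208/66297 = -0.00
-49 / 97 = -0.51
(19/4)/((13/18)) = 171/26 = 6.58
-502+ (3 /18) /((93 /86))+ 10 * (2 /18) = -139705 /279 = -500.73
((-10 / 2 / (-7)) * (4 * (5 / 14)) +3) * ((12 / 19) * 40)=94560 / 931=101.57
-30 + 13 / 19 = -557 / 19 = -29.32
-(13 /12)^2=-169 /144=-1.17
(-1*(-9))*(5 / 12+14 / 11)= 669 / 44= 15.20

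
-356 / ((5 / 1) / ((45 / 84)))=-267 / 7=-38.14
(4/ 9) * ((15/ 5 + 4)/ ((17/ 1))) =28/ 153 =0.18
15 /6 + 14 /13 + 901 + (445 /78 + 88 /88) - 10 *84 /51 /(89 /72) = 52985780 /59007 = 897.96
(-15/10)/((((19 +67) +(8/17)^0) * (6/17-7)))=17/6554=0.00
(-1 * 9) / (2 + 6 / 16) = -72 / 19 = -3.79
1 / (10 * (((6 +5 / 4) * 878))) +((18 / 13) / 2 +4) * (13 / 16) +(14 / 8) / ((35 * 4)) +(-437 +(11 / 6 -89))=-794936347 / 1527720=-520.34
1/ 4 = 0.25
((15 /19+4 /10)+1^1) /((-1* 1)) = -2.19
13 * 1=13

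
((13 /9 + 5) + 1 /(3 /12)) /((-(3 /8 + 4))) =-752 /315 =-2.39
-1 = -1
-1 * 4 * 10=-40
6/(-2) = -3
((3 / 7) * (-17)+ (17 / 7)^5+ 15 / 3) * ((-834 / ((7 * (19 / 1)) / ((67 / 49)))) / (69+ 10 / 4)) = -154384320396 / 15662964317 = -9.86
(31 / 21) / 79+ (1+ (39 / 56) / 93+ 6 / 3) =1245065 / 411432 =3.03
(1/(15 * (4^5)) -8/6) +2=0.67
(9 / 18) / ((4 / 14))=7 / 4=1.75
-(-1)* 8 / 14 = 0.57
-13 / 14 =-0.93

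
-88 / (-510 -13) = 88 / 523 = 0.17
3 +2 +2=7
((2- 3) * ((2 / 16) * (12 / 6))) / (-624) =1 / 2496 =0.00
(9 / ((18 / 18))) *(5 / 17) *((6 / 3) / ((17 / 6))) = 540 / 289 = 1.87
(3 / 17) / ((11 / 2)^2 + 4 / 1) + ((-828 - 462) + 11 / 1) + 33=-2901922 / 2329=-1245.99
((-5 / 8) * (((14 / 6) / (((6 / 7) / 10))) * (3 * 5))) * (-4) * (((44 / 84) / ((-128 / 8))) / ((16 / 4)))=-9625 / 1152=-8.36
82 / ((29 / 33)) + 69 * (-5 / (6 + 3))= 4783 / 87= 54.98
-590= -590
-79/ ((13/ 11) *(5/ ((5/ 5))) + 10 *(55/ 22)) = -2.56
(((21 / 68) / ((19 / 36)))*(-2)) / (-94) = 189 / 15181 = 0.01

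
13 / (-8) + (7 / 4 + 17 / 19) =1.02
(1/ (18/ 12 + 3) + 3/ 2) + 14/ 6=73/ 18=4.06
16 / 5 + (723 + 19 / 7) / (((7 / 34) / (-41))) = -35406816 / 245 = -144517.62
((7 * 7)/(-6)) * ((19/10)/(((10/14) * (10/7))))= -15.21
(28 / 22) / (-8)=-7 / 44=-0.16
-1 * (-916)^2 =-839056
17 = 17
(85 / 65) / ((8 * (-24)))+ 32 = 79855 / 2496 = 31.99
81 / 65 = 1.25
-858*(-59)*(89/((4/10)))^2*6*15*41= 9247528879875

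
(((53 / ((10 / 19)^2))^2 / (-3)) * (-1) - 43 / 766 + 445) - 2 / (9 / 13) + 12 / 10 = 435895369661 / 34470000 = 12645.64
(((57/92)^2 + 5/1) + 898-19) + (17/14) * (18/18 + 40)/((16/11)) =108851793/118496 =918.61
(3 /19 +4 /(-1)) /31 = -73 /589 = -0.12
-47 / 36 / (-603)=47 / 21708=0.00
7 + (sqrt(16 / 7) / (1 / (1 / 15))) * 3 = 4 * sqrt(7) / 35 + 7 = 7.30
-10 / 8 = -5 / 4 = -1.25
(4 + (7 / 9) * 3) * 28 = 532 / 3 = 177.33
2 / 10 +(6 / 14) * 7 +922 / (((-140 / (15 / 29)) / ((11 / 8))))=-24097 / 16240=-1.48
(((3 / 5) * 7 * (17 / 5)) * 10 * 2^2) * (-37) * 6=-126806.40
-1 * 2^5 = -32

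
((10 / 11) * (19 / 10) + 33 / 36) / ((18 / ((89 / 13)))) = 31061 / 30888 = 1.01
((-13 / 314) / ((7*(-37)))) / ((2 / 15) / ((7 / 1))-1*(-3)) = 195 / 3682906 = 0.00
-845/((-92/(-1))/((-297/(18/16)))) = 55770/23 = 2424.78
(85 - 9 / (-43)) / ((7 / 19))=69616 / 301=231.28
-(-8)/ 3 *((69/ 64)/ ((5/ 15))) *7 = 483/ 8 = 60.38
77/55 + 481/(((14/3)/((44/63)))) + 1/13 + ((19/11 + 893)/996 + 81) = 903553769/5815810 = 155.36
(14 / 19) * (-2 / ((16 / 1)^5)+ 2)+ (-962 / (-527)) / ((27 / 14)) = 171521768173 / 70870892544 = 2.42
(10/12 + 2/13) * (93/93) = 77/78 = 0.99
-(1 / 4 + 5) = -21 / 4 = -5.25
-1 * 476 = -476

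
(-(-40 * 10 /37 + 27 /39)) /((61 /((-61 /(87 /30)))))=-48670 /13949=-3.49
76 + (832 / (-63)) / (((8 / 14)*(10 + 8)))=6052 / 81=74.72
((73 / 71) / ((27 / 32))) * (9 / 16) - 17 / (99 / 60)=-22534 / 2343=-9.62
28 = 28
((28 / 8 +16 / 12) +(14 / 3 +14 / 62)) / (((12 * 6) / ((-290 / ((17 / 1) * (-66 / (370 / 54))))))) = 0.24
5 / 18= 0.28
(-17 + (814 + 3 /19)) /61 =15146 /1159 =13.07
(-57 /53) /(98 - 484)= 57 /20458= 0.00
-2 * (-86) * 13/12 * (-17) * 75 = -237575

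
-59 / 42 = -1.40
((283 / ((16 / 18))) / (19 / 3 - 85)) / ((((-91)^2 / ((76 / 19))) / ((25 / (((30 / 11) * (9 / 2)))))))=-15565 / 3908632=-0.00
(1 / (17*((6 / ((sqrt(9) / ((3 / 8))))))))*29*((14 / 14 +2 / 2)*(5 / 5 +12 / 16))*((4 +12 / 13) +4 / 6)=88508 / 1989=44.50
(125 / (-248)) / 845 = -25 / 41912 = -0.00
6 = 6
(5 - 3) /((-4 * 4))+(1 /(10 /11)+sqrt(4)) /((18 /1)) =0.05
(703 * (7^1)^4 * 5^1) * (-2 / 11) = -1534457.27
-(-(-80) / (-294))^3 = 64000 / 3176523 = 0.02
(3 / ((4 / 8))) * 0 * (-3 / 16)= 0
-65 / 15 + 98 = 281 / 3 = 93.67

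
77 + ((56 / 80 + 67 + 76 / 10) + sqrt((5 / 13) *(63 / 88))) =3 *sqrt(10010) / 572 + 1523 / 10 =152.82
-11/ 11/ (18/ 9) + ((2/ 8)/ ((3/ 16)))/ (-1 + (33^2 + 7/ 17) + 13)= -14009/ 28086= -0.50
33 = 33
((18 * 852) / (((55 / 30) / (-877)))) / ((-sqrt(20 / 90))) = 121047048 * sqrt(2) / 11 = 15562397.91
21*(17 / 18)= 119 / 6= 19.83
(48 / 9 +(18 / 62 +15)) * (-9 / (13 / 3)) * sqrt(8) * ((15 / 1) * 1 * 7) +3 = 3 - 3625020 * sqrt(2) / 403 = -12717.97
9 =9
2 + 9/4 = 4.25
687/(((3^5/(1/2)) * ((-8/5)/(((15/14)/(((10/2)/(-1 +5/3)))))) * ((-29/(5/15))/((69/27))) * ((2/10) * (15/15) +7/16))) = 131675/22642011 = 0.01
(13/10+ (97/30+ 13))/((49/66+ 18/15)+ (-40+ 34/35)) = -40502/85669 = -0.47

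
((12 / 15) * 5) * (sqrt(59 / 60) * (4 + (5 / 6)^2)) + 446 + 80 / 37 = 169 * sqrt(885) / 270 + 16582 / 37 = 466.78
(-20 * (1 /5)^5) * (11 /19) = -44 /11875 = -0.00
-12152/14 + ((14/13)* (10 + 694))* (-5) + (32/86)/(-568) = -184901918/39689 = -4658.77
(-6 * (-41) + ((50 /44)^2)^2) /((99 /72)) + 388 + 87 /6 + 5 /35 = 656983847 /1127357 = 582.76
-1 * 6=-6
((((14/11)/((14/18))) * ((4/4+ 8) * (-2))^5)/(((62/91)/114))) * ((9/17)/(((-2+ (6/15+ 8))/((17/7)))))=-35441800290/341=-103934898.21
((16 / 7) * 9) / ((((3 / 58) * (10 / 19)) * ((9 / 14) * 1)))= 17632 / 15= 1175.47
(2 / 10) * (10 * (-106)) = -212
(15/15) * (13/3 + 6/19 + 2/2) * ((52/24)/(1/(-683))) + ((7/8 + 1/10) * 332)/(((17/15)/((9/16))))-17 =-764294515/93024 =-8216.10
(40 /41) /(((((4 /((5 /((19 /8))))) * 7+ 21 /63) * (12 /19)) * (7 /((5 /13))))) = 9500 /1525979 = 0.01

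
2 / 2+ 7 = 8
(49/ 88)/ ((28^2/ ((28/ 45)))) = 0.00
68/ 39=1.74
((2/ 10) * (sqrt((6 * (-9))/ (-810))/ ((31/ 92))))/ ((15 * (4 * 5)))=23 * sqrt(15)/ 174375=0.00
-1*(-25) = 25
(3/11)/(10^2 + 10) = 3/1210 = 0.00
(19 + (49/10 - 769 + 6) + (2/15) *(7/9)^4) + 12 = -143105489/196830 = -727.05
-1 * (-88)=88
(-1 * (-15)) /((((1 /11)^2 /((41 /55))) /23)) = 31119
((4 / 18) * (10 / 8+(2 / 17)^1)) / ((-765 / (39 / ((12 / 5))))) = -403 / 62424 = -0.01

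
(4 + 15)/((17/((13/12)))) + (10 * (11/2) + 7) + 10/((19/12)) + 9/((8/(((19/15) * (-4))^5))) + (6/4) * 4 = -401254007599/109012500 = -3680.81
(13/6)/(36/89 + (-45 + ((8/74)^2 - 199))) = -1583933/178070976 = -0.01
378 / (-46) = -189 / 23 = -8.22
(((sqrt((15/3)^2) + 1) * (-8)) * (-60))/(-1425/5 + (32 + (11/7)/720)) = -14515200/1275109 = -11.38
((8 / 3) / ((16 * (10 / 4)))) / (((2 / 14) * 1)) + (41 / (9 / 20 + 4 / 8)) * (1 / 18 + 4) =150049 / 855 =175.50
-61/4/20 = -61/80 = -0.76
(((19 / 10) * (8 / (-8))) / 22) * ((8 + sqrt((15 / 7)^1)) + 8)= -76 / 55 - 19 * sqrt(105) / 1540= -1.51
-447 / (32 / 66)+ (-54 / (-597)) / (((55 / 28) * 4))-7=-162673519 / 175120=-928.93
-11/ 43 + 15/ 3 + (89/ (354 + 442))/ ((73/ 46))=4.81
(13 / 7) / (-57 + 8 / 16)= -26 / 791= -0.03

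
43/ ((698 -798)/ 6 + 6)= -129/ 32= -4.03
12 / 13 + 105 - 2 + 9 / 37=50104 / 481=104.17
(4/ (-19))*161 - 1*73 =-2031/ 19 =-106.89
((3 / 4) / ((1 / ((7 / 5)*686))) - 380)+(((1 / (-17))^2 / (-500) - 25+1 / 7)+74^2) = 5858044443 / 1011500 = 5791.44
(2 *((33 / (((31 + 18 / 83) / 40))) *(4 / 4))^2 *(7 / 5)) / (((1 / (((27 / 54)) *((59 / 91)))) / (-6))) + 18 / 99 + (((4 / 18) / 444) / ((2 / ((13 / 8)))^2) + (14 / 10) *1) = -23903686016643972797 / 2455140310571520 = -9736.18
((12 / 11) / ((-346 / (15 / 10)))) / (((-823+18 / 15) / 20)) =0.00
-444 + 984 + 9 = 549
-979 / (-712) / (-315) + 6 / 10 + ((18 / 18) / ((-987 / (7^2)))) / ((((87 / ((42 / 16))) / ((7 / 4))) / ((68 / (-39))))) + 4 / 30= 4094236 / 5581485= 0.73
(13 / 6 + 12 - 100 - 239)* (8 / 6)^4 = -1026.63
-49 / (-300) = 49 / 300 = 0.16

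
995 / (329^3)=995 / 35611289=0.00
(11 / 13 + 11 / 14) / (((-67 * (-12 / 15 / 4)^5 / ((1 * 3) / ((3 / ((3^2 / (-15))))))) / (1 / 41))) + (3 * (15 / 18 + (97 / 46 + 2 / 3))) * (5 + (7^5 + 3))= 2093262092865 / 11498942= 182039.54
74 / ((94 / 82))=64.55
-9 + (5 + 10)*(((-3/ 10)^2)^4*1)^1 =-179980317/ 20000000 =-9.00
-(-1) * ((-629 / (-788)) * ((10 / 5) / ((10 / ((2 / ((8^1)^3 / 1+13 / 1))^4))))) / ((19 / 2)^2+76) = 10064 / 49761686337890625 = 0.00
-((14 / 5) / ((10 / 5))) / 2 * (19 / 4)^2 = -2527 / 160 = -15.79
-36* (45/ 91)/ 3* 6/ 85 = -648/ 1547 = -0.42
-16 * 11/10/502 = -44/1255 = -0.04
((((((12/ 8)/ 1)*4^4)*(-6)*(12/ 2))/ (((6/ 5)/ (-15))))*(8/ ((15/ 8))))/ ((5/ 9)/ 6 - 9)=-39813120/ 481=-82771.56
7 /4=1.75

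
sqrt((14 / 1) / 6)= sqrt(21) / 3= 1.53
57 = 57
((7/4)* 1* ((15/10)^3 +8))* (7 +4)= 7007/32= 218.97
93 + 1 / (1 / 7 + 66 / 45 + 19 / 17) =454509 / 4868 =93.37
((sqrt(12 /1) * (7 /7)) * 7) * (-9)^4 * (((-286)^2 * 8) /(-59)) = -60106318272 * sqrt(3) /59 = -1764528764.46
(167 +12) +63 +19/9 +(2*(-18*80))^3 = -214990845803/9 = -23887871755.89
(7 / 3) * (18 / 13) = 3.23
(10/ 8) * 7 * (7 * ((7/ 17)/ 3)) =1715/ 204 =8.41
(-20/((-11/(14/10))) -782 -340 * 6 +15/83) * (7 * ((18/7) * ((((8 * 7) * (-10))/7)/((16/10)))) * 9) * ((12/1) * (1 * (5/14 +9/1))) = 16387609300200/6391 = 2564169816.96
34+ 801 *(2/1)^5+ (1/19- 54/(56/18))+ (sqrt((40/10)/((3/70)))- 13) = 2 *sqrt(210)/3+ 6819095/266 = 25645.36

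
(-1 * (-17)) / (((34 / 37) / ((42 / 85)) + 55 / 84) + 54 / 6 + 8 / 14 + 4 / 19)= 334628 / 242043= 1.38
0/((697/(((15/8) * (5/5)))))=0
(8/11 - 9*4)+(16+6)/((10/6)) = -1214/55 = -22.07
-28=-28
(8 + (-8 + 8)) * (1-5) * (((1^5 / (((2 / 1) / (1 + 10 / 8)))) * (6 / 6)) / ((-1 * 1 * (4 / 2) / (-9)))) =-162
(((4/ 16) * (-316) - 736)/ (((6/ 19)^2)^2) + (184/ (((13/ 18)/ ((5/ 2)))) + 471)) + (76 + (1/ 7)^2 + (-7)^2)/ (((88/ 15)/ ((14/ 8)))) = -52416071177/ 648648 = -80808.19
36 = 36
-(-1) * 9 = 9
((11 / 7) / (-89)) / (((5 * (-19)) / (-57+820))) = 1199 / 8455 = 0.14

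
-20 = -20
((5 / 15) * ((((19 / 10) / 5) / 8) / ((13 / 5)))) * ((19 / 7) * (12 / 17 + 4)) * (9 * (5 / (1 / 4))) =21660 / 1547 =14.00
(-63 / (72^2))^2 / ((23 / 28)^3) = 16807 / 63073728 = 0.00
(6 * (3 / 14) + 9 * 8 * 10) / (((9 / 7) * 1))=561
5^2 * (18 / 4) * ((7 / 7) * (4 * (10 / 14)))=2250 / 7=321.43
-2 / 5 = -0.40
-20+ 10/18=-175/9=-19.44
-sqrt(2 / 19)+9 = 9 - sqrt(38) / 19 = 8.68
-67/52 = -1.29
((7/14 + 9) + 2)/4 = 23/8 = 2.88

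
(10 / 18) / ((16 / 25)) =125 / 144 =0.87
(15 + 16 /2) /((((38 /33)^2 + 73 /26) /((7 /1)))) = 4558554 /117041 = 38.95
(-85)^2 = 7225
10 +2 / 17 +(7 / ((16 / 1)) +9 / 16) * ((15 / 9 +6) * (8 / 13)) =9836 / 663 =14.84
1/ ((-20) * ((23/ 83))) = -83/ 460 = -0.18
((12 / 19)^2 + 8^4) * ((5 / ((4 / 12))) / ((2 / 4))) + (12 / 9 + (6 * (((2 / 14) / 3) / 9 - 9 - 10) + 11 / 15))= 13961935111 / 113715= 122780.07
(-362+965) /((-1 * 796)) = -603 /796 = -0.76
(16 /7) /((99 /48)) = 256 /231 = 1.11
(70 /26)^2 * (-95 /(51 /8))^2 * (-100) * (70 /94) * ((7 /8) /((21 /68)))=-1238230000000 /3645837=-339628.46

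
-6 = -6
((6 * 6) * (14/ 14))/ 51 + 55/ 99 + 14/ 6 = 3.59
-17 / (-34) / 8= 1 / 16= 0.06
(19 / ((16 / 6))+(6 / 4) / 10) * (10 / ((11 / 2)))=291 / 22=13.23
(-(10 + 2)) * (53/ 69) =-212/ 23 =-9.22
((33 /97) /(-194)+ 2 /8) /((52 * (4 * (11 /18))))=84087 /43055584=0.00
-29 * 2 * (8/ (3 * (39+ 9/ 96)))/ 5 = -14848/ 18765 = -0.79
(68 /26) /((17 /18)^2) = 648 /221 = 2.93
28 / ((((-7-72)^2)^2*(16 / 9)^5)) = 413343 / 10210530033664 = 0.00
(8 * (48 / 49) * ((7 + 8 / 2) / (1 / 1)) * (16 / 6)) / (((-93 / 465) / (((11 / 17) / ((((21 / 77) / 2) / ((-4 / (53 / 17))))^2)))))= -81558568960 / 1238769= -65838.40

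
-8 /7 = -1.14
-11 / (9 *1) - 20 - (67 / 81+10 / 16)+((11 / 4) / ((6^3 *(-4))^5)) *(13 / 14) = -611353231469052047 / 26962287755526144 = -22.67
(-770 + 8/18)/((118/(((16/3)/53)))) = -55408/84429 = -0.66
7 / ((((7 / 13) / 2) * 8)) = 13 / 4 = 3.25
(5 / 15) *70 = 23.33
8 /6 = 4 /3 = 1.33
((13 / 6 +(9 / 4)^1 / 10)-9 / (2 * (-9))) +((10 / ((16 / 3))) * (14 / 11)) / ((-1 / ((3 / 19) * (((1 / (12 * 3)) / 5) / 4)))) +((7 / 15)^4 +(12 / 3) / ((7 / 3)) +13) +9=126337736807 / 4740120000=26.65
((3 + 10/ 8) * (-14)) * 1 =-119/ 2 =-59.50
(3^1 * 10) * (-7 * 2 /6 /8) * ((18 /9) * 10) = -175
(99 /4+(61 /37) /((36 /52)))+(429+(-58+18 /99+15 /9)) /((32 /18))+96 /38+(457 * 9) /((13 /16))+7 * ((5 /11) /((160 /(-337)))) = 153297987835 /28952352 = 5294.84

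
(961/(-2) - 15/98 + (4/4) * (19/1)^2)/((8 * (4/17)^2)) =-1694407/6272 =-270.15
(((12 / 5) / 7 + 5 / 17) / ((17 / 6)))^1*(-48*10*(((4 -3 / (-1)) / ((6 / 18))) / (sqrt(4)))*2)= -654912 / 289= -2266.13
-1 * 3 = -3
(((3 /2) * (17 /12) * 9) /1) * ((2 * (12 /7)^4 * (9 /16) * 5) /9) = 247860 /2401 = 103.23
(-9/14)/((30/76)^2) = -722/175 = -4.13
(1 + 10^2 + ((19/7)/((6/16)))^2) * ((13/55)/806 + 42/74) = 87.10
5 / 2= 2.50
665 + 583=1248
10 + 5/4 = 45/4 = 11.25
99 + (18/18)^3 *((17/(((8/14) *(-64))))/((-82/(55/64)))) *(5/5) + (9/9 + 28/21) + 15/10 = 414485683/4030464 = 102.84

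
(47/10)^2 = 22.09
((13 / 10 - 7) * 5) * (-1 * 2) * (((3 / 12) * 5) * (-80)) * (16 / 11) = -91200 / 11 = -8290.91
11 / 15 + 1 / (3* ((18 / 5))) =223 / 270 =0.83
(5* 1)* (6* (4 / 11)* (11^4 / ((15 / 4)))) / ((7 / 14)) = 85184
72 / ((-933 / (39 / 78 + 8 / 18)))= -68 / 933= -0.07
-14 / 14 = -1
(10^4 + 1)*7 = 70007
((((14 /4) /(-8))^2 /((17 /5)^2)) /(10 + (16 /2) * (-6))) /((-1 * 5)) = 245 /2811392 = 0.00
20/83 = 0.24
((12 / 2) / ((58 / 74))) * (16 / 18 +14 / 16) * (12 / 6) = 4699 / 174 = 27.01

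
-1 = -1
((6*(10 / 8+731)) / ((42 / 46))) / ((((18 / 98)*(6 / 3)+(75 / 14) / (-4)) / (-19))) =35839244 / 381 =94066.26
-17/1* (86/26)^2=-31433/169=-185.99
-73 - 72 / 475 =-34747 / 475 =-73.15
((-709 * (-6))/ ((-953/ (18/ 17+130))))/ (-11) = 9477912/ 178211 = 53.18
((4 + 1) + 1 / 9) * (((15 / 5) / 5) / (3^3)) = 46 / 405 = 0.11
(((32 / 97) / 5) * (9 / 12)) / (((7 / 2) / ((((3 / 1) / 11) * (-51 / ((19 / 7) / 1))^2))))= 2621808 / 1925935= 1.36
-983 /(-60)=16.38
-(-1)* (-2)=-2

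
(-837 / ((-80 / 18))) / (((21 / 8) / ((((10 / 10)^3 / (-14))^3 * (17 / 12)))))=-14229 / 384160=-0.04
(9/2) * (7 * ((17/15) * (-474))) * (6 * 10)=-1015308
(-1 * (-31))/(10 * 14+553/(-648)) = 20088/90167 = 0.22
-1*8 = -8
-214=-214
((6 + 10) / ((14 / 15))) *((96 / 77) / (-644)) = -0.03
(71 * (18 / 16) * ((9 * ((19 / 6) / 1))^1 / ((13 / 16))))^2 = 1326634929 / 169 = 7849910.82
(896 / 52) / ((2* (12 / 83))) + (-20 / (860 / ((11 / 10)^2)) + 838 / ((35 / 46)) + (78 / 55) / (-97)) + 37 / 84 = 242443597569 / 208758550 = 1161.36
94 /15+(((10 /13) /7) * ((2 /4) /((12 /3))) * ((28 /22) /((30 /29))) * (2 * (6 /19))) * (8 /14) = 1789526 /285285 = 6.27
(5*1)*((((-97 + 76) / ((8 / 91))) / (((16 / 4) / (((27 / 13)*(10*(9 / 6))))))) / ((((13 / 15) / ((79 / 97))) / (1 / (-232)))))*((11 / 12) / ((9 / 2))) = 143710875 / 18723328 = 7.68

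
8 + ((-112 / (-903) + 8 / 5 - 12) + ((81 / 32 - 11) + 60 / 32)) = -8.87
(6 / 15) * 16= 32 / 5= 6.40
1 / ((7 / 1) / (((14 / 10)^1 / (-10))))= -1 / 50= -0.02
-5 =-5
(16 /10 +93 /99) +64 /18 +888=894.09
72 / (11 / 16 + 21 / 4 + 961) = 128 / 1719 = 0.07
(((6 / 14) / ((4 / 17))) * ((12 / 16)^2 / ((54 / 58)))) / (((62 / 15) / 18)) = 66555 / 13888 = 4.79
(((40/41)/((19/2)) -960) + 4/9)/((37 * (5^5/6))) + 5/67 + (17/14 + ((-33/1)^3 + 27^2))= -8923585046693599/253462256250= -35206.76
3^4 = 81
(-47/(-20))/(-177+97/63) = -2961/221080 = -0.01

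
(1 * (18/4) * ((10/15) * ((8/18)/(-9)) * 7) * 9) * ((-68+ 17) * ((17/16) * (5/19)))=10115/76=133.09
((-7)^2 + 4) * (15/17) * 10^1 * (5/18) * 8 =53000/51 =1039.22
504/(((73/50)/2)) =50400/73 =690.41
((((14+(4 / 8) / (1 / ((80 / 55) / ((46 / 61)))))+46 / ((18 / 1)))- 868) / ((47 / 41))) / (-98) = 11342609 / 1498266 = 7.57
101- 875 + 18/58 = -22437/29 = -773.69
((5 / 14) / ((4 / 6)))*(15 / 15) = 0.54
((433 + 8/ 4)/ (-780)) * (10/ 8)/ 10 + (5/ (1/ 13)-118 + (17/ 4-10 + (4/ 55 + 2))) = -1298371/ 22880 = -56.75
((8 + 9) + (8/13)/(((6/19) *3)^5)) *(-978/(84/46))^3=-2880967833864055835/1053197964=-2735447591.37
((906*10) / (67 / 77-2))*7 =-1627780 / 29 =-56130.34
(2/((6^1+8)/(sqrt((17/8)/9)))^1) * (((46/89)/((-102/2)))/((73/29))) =-667 * sqrt(34)/13916574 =-0.00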